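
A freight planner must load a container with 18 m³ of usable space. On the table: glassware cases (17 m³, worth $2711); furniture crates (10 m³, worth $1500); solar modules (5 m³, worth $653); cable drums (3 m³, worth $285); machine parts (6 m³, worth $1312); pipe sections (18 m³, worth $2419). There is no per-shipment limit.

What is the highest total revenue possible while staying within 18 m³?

3936

3×machine parts uses 18 of the 18 m³ and totals 3936.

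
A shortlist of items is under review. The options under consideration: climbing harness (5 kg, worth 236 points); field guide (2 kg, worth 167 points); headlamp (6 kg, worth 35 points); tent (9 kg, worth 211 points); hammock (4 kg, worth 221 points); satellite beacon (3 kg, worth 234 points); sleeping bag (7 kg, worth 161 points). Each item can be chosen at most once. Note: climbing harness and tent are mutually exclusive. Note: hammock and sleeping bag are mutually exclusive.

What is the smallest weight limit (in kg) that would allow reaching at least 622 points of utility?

9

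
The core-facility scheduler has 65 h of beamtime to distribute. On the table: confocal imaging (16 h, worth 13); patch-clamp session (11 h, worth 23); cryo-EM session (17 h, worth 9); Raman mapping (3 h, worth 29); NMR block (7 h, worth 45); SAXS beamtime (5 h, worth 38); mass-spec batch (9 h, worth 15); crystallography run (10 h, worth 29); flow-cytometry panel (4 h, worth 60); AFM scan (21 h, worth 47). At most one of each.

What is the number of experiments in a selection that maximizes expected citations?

Optimal total is 271.
One optimal bundle: patch-clamp session + Raman mapping + NMR block + SAXS beamtime + crystallography run + flow-cytometry panel + AFM scan (61 h).
Any selection reaching 271 contains exactly 7 experiments.

7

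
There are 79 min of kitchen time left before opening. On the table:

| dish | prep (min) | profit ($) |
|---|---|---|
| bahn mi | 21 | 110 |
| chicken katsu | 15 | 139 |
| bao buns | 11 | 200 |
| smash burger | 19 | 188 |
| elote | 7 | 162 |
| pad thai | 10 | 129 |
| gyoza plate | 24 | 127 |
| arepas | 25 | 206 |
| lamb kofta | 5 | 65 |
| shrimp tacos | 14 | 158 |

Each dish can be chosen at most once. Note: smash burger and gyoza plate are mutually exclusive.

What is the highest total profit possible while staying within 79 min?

976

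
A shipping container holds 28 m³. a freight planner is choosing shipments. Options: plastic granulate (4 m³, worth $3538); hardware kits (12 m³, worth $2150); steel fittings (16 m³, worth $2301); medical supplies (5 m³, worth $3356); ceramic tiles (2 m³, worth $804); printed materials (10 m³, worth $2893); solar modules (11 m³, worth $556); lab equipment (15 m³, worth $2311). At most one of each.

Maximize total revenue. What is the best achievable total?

10591

The ratio ordering already packs tightly: plastic granulate + medical supplies + ceramic tiles + printed materials, 21 m³, 10591.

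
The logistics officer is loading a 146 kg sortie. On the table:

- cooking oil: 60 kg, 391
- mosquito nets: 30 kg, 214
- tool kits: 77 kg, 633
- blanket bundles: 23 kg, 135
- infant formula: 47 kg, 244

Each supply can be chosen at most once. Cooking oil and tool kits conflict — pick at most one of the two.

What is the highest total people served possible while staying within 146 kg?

Best packing: mosquito nets + tool kits + blanket bundles — 130 kg, 982 total.
The spare 16 kg is too small for any remaining supply, and no feasible exchange beats 982.

982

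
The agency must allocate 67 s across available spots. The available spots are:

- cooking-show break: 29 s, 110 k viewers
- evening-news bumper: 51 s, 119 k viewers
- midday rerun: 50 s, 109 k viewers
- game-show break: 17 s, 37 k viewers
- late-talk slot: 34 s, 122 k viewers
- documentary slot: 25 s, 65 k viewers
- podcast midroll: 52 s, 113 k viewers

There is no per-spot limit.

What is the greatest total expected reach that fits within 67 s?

Filling by ratio: 2×cooking-show break for 220, with 9 s left unused.
Replace cooking-show break with late-talk slot: the trade gains 12 net, giving 232 at 63 s.

232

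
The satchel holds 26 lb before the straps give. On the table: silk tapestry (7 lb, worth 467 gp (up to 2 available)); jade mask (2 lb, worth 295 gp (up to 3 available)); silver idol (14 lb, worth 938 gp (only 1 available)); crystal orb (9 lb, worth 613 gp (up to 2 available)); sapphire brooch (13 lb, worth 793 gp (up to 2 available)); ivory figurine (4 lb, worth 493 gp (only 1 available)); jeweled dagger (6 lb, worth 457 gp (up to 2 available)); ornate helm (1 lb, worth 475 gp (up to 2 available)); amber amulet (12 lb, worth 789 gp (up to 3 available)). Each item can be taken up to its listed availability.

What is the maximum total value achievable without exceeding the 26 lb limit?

3266

Ranking by ratio (value/lb): ornate helm 475.00, jade mask 147.50, ivory figurine 123.25, jeweled dagger 76.17.
Greedy by ratio would take 3×jade mask + ivory figurine + 2×jeweled dagger + 2×ornate helm: 24 lb used, total 3242.
Replace 2×jeweled dagger with silver idol: the trade gains 24 net, giving 3266 at 26 lb.
No other feasible combination exceeds 3266.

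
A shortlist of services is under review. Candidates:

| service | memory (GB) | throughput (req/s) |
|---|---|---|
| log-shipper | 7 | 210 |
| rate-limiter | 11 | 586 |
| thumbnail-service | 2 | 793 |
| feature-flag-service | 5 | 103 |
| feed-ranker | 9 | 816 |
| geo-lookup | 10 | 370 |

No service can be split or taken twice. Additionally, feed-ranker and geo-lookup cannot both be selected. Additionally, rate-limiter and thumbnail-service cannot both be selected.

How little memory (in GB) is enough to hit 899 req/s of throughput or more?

9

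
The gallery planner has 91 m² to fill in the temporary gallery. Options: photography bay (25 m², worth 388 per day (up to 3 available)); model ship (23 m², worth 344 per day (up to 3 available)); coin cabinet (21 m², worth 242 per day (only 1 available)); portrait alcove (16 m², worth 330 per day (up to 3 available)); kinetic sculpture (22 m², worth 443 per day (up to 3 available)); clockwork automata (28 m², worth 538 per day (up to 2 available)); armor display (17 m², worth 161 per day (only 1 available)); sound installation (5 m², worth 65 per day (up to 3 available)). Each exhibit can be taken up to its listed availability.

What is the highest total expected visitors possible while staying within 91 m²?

A density-first pass picks 3×portrait alcove + kinetic sculpture + 3×sound installation — 1628 at 85 m².
The 47 m² tied up in 2×portrait alcove and 3×sound installation is better spent on kinetic sculpture + clockwork automata — total rises to 1754 (88 m²).

1754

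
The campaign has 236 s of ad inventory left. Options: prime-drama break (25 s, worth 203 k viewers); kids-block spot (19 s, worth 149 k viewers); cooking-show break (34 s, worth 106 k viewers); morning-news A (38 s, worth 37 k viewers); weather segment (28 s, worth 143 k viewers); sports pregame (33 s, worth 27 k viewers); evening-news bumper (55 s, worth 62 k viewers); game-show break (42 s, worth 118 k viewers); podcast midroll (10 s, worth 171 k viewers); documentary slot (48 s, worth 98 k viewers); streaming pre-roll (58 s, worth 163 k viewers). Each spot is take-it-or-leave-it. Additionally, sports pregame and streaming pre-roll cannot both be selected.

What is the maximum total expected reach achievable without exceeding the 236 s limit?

By expected reach per s: podcast midroll 17.10, prime-drama break 8.12, kids-block spot 7.84 lead.
Prime-drama break + kids-block spot + cooking-show break + weather segment + game-show break + podcast midroll + streaming pre-roll uses 216 of the 236 s and totals 1053.
That's the maximum — no feasible swap from here does better than 1053.

1053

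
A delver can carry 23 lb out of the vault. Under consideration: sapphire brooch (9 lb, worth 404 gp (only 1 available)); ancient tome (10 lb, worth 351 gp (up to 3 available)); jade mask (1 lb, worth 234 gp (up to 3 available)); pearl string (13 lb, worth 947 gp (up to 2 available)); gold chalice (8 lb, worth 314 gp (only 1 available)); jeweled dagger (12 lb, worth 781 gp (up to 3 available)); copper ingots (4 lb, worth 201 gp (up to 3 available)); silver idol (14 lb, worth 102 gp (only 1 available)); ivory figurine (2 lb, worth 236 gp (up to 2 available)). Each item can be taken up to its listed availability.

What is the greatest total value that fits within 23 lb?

Taking the top-ratio items first gives 3×jade mask + pearl string + 2×ivory figurine for 2121 (20 lb).
Replace pearl string with jeweled dagger + copper ingots: the trade gains 35 net, giving 2156 at 23 lb.
Every other selection either busts 23 lb or exceeds an availability limit or fails to beat 2156.

2156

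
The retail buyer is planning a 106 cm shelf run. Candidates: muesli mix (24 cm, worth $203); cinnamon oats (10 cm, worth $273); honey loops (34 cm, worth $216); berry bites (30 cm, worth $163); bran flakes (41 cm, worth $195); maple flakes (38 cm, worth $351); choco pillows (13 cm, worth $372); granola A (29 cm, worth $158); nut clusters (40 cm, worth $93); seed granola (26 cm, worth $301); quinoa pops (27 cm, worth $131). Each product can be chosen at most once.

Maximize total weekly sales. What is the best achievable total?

A density-first pass picks cinnamon oats + maple flakes + choco pillows + seed granola — 1297 at 87 cm.
The 38 cm tied up in maple flakes is better spent on muesli mix + berry bites — total rises to 1312 (103 cm).
Nothing else within 106 cm beats 1312.

1312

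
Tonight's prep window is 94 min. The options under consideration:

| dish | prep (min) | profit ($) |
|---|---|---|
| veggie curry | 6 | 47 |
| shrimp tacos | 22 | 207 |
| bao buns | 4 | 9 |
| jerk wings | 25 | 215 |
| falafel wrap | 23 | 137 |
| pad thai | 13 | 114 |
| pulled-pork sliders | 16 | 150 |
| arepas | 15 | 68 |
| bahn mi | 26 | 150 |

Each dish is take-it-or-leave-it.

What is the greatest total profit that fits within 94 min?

Taking the top-ratio dishes first gives veggie curry + shrimp tacos + bao buns + jerk wings + pad thai + pulled-pork sliders for 742 (86 min).
Replace bao buns and pad thai with falafel wrap: the trade gains 14 net, giving 756 at 92 min.
That's the maximum — no swap from here does better than 756.

756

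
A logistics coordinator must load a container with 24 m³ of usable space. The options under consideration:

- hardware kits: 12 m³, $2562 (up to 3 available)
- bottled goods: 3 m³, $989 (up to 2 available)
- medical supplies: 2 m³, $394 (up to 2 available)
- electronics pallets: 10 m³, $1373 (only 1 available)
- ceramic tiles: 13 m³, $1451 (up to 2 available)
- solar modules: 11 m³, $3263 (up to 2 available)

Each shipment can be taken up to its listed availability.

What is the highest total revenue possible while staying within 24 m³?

6920

Density check — bottled goods 329.67, solar modules 296.64, hardware kits 213.50 are the best per m³.
The ratio heuristic lands on 2×bottled goods + 2×medical supplies + solar modules (6029) but leaves 3 m³ idle.
Dropping 2×bottled goods and medical supplies frees 8 m³; slotting in solar modules (11 m³) lifts the total to 6920 at 24 m³.
No other feasible combination exceeds 6920.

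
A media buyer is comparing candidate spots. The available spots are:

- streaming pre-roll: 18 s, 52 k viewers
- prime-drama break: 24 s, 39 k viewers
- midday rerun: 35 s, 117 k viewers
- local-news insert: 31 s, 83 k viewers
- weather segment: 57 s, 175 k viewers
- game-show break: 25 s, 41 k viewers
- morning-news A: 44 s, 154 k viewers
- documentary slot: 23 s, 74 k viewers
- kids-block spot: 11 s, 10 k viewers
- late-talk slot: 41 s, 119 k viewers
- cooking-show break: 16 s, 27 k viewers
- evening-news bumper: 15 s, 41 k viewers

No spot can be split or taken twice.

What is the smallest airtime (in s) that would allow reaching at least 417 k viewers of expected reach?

Look for the lowest-airtime combination reaching 417.
streaming pre-roll + midday rerun + weather segment + documentary slot: 418 expected reach at 133 s.
Below 133 s the best achievable stays under 417.

133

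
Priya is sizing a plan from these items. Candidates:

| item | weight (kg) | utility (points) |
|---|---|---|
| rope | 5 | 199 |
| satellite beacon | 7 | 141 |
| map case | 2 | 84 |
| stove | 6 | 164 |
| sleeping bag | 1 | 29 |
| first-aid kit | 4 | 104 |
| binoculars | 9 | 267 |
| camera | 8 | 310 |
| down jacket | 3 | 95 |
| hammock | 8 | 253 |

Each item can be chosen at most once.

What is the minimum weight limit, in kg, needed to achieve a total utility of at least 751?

Look for the lowest-weight combination reaching 751.
rope + map case + stove + camera: 757 utility at 21 kg.
No combination under 21 kg hits 751.

21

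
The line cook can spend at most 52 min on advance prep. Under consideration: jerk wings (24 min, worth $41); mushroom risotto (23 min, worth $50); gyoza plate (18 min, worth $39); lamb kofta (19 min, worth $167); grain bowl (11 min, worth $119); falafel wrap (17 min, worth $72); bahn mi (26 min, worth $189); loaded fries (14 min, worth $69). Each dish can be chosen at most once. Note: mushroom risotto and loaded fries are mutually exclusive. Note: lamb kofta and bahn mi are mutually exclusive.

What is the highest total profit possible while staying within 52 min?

Filling by ratio: lamb kofta + grain bowl + loaded fries for 355, with 8 min left unused.
Dropping lamb kofta frees 19 min; slotting in bahn mi (26 min) lifts the total to 377 at 51 min.

377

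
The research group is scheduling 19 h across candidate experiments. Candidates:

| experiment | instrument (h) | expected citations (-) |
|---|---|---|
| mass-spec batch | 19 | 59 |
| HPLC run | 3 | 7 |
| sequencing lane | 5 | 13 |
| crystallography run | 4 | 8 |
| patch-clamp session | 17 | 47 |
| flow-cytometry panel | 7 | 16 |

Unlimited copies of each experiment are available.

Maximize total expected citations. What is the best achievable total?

Ranking by ratio (expected citations/h): mass-spec batch 3.11, patch-clamp session 2.76, sequencing lane 2.60, HPLC run 2.33.
Mass-spec batch uses 19 of the 19 h and totals 59.
Nothing else within 19 h beats 59.

59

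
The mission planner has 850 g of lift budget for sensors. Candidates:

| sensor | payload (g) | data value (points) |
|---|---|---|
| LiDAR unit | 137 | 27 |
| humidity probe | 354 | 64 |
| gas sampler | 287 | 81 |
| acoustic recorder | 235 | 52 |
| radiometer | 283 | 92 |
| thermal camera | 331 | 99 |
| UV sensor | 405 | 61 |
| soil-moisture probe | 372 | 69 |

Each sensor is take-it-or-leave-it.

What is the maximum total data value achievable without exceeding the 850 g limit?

243

Density check — radiometer 0.33, thermal camera 0.30, gas sampler 0.28 are the best per g.
The ratio ordering already packs tightly: acoustic recorder + radiometer + thermal camera, 849 g, 243.
That's the maximum — no swap from here does better than 243.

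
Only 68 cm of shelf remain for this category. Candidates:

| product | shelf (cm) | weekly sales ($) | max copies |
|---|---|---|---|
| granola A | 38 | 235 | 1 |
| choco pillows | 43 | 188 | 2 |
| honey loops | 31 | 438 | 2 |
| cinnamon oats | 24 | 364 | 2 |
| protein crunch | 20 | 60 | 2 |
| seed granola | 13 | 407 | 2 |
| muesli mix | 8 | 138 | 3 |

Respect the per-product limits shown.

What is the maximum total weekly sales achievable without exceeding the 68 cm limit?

By weekly sales per cm: seed granola 31.31, muesli mix 17.25, cinnamon oats 15.17 lead.
Greedy by ratio would take 2×seed granola + 3×muesli mix: 50 cm used, total 1228.
The 8 cm tied up in muesli mix is better spent on cinnamon oats — total rises to 1454 (66 cm).
No other feasible combination exceeds 1454.

1454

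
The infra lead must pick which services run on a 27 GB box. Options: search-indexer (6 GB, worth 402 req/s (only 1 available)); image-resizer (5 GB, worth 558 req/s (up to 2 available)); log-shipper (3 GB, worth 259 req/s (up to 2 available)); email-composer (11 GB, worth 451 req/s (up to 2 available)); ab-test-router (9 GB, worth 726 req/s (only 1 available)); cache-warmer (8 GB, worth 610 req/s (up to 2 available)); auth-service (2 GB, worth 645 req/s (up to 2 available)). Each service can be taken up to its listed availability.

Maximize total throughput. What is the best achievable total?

Filling by ratio: search-indexer + 2×image-resizer + 2×log-shipper + 2×auth-service for 3326, with 1 GB left unused.
Dropping search-indexer and log-shipper frees 9 GB; slotting in ab-test-router (9 GB) lifts the total to 3391 at 26 GB.

3391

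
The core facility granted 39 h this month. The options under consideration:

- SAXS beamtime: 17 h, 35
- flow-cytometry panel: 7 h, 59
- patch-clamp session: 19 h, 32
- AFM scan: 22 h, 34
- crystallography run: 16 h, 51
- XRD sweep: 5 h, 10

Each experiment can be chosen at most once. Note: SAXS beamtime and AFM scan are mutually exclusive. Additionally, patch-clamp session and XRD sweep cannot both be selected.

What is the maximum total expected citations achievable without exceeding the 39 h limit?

120

The ratio ordering already packs tightly: flow-cytometry panel + crystallography run + XRD sweep, 28 h, 120.
Next best is flow-cytometry panel + crystallography run at 110 (23 h) — short by 10.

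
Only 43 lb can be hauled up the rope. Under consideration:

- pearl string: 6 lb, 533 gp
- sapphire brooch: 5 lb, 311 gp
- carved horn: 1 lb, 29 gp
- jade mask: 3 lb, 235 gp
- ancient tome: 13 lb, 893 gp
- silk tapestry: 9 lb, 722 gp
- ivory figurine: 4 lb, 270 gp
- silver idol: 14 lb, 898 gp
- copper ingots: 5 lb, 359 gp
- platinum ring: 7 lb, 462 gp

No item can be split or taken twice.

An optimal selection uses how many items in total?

Best achievable value is 3204.
pearl string + jade mask + ancient tome + silk tapestry + copper ingots + platinum ring hits 3204 at 43 lb.
All optima have 6 items.

6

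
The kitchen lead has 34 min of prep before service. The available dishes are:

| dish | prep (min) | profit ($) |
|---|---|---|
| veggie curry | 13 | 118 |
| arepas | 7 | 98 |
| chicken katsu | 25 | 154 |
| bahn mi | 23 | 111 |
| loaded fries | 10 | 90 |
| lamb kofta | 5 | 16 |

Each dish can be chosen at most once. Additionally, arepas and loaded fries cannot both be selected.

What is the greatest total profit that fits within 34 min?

252

Best packing: arepas + chicken katsu — 32 min, 252 total.
Every other selection either busts 34 min or breaks a pairing rule or fails to beat 252.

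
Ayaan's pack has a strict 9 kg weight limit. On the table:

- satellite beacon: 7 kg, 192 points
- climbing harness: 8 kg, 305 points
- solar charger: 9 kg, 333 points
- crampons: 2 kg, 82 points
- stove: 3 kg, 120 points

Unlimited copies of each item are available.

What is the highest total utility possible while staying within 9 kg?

The ratio heuristic lands on 4×crampons (328) but leaves 1 kg idle.
Replace crampons with stove: the trade gains 38 net, giving 366 at 9 kg.

366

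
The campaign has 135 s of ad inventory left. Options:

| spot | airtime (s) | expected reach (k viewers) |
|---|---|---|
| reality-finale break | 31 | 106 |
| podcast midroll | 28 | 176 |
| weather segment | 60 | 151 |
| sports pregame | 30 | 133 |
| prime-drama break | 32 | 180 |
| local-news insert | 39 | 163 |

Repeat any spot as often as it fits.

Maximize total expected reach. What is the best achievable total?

Density check — podcast midroll 6.29, prime-drama break 5.62, sports pregame 4.43 are the best per s.
Filling by ratio: 4×podcast midroll for 704, with 23 s left unused.
The 112 s tied up in 4×podcast midroll is better spent on 4×prime-drama break — total rises to 720 (128 s).

720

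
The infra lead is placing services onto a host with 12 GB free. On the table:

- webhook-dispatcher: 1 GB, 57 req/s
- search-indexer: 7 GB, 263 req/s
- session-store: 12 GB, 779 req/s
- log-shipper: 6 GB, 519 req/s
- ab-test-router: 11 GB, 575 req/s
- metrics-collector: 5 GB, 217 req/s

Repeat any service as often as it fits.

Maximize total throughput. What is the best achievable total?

Density check — log-shipper 86.50, session-store 64.92, webhook-dispatcher 57.00, ab-test-router 52.27 are the best per GB.
Taking 2×log-shipper: 12 GB used, 1038 in throughput.
Nothing else within 12 GB beats 1038.

1038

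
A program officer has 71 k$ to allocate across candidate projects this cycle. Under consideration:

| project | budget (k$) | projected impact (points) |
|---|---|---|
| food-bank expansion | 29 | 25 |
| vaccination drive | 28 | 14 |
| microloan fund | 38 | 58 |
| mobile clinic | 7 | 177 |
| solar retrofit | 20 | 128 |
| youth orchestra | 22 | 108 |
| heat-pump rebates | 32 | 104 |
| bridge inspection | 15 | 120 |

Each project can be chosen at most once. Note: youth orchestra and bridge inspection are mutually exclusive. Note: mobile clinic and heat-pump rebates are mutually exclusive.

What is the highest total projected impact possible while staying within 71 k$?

Food-bank expansion + mobile clinic + solar retrofit + bridge inspection uses 71 of the 71 k$ and totals 450.
Every other selection either busts 71 k$ or breaks a pairing rule or fails to beat 450.

450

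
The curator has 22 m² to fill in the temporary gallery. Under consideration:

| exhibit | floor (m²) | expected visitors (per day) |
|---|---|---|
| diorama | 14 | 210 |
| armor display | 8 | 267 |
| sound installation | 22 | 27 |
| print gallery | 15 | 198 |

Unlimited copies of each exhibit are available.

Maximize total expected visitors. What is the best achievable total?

2×armor display uses 16 of the 22 m² and totals 534.
Every other selection either busts 22 m² or fails to beat 534.

534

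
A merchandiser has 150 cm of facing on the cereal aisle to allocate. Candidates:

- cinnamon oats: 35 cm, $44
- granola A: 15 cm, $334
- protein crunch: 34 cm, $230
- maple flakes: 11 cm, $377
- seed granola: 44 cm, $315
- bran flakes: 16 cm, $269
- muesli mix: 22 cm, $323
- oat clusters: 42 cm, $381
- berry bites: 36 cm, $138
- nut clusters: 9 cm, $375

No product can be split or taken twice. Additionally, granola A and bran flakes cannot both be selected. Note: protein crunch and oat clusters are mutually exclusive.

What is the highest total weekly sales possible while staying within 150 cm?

Ranking by ratio (weekly sales/cm): nut clusters 41.67, maple flakes 34.27, granola A 22.27, bran flakes 16.81.
Taking granola A + maple flakes + seed granola + muesli mix + oat clusters + nut clusters: 143 cm used, 2105 in weekly sales.
No other feasible combination exceeds 2105.

2105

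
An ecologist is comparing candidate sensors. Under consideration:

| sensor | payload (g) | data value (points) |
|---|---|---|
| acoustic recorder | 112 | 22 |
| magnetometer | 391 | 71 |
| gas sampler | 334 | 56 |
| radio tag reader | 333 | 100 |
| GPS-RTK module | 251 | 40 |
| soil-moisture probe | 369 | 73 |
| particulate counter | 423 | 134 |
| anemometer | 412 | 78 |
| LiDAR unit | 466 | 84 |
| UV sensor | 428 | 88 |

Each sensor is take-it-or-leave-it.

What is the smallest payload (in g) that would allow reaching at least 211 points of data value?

756

Look for the lowest-payload combination reaching 211.
Taking radio tag reader + particulate counter gives 234 (≥ 211) for 756 g.
Any bundle with less than 756 g falls short of 211.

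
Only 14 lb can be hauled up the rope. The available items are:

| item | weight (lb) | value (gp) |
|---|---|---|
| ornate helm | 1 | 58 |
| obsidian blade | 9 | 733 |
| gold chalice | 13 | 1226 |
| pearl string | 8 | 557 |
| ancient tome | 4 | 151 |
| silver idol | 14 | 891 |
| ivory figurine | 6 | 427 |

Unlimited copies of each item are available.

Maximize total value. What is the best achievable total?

1284

Density check — gold chalice 94.31, obsidian blade 81.44, ivory figurine 71.17 are the best per lb.
The ratio ordering already packs tightly: ornate helm + gold chalice, 14 lb, 1284.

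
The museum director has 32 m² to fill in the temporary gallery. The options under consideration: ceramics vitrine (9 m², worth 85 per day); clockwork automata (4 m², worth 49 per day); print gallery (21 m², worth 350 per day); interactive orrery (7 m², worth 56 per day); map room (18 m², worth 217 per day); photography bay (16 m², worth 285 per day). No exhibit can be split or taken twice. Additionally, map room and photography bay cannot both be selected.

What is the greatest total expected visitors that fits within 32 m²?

Density check — photography bay 17.81, print gallery 16.67, clockwork automata 12.25 are the best per m².
The ratio heuristic lands on ceramics vitrine + clockwork automata + photography bay (419) but leaves 3 m² idle.
Replace ceramics vitrine and photography bay with print gallery + interactive orrery: the trade gains 36 net, giving 455 at 32 m².

455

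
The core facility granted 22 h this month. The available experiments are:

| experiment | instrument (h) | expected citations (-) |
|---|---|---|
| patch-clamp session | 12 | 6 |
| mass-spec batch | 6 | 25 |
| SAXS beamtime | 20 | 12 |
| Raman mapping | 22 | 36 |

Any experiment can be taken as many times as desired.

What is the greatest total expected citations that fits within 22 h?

75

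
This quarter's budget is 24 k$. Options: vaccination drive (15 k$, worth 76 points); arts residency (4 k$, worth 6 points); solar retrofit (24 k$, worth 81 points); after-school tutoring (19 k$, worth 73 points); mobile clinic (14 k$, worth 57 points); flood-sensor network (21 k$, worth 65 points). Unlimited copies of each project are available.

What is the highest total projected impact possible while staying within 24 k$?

88

Taking vaccination drive + 2×arts residency: 23 k$ used, 88 in projected impact.
That's the maximum — no swap from here does better than 88.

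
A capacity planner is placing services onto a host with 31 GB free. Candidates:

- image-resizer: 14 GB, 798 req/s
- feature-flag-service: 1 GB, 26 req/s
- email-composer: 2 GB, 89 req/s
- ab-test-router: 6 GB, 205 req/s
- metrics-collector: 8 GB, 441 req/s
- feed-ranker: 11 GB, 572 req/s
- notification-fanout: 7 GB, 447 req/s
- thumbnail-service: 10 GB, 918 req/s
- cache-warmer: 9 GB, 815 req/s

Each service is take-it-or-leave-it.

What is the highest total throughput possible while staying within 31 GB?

Taking the top-ratio services first gives feature-flag-service + email-composer + notification-fanout + thumbnail-service + cache-warmer for 2295 (29 GB).
Replace email-composer and notification-fanout with feed-ranker: the trade gains 36 net, giving 2331 at 31 GB.

2331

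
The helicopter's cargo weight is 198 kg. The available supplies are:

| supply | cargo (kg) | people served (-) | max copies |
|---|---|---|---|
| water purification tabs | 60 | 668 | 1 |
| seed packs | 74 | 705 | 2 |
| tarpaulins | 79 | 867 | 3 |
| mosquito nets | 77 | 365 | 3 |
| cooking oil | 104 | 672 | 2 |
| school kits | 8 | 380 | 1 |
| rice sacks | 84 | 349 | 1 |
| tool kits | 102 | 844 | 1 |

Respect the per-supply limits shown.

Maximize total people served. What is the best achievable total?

Density check — school kits 47.50, water purification tabs 11.13, tarpaulins 10.97 are the best per kg.
A density-first pass picks water purification tabs + tarpaulins + school kits — 1915 at 147 kg.
The 60 kg tied up in water purification tabs is better spent on tarpaulins — total rises to 2114 (166 kg).
The spare 32 kg is too small for any remaining supply, and no exchange beats 2114.

2114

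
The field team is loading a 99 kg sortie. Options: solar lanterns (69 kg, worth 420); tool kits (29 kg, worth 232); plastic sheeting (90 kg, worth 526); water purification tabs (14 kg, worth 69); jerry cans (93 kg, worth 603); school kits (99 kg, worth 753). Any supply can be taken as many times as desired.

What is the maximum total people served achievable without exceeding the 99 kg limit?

753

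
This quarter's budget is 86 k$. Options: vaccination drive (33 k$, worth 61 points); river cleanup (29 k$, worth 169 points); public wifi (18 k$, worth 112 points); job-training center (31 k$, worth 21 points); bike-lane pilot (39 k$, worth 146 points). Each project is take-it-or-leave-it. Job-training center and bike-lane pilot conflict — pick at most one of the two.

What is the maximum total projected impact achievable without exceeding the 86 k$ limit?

427

Taking river cleanup + public wifi + bike-lane pilot: 86 k$ used, 427 in projected impact.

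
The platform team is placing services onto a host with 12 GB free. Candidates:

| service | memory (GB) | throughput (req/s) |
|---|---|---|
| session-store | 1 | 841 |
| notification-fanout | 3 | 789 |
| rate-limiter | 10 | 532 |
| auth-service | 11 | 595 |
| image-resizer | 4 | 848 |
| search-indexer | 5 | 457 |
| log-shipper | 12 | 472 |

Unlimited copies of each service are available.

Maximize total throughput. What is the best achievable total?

12×session-store uses 12 of the 12 GB and totals 10092.
Nothing else within 12 GB beats 10092.

10092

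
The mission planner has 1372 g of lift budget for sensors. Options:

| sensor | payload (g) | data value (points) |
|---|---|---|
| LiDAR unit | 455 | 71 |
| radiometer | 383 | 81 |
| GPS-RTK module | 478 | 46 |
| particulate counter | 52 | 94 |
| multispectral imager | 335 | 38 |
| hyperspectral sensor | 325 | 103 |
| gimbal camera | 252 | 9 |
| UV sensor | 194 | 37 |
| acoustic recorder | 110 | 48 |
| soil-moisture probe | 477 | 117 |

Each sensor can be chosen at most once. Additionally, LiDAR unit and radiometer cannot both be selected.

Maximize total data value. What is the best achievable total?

443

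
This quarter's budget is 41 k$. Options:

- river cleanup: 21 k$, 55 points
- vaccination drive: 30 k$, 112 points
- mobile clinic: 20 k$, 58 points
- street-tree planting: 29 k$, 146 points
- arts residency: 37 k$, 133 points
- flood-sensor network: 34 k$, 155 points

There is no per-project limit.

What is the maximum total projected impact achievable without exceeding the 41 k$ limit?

Ranking by ratio (projected impact/k$): street-tree planting 5.03, flood-sensor network 4.56, vaccination drive 3.73, arts residency 3.59.
Taking the top-ratio projects first gives street-tree planting for 146 (29 k$).
The 29 k$ tied up in street-tree planting is better spent on flood-sensor network — total rises to 155 (34 k$).

155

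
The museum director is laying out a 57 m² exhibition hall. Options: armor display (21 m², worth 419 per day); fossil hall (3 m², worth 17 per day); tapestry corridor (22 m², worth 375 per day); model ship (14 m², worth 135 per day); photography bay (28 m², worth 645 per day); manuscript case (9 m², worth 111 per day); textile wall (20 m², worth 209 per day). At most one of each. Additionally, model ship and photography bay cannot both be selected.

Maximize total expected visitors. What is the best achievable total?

1081

By expected visitors per m²: photography bay 23.04, armor display 19.95, tapestry corridor 17.05, manuscript case 12.33 lead.
Best packing: armor display + fossil hall + photography bay — 52 m², 1081 total.
Next best is armor display + photography bay at 1064 (49 m²) — short by 17.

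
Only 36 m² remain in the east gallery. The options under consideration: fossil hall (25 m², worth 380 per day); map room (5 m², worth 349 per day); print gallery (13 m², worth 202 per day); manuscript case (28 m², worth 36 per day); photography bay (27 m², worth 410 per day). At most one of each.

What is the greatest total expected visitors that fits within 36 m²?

Greedy by ratio would take map room + print gallery: 18 m² used, total 551.
Dropping print gallery frees 13 m²; slotting in photography bay (27 m²) lifts the total to 759 at 32 m².
Next best is fossil hall + map room at 729 (30 m²) — short by 30.

759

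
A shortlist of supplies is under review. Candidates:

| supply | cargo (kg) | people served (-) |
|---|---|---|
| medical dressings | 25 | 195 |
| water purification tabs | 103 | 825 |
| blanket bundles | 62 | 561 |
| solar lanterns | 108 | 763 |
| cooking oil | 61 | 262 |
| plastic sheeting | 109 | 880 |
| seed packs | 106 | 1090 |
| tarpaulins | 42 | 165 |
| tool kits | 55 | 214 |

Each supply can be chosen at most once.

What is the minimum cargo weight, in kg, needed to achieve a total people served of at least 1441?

168

Minimise kg subject to total people served ≥ 1441.
blanket bundles + seed packs: 1651 people served at 168 kg.
Below 168 kg the best achievable stays under 1441.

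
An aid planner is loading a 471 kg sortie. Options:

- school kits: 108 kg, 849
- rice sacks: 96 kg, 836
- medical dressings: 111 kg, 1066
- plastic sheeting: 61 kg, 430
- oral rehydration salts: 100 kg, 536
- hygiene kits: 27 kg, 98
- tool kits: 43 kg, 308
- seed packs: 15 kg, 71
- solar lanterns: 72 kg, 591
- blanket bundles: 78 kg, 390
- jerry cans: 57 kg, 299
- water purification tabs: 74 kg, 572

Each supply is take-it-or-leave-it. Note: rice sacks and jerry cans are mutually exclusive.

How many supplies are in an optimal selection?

5

Optimal total is 3914.
school kits + rice sacks + medical dressings + solar lanterns + water purification tabs hits 3914 at 461 kg.
Any selection reaching 3914 contains exactly 5 supplies.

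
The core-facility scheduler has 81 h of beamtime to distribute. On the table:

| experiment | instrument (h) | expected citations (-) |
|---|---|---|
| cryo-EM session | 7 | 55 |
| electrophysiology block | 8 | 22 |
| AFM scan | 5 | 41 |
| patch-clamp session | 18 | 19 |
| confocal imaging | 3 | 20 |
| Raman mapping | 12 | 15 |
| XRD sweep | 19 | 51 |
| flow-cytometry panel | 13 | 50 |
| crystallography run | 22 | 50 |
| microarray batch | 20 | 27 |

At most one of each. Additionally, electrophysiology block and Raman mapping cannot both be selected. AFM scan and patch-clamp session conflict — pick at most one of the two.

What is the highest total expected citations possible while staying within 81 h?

289

Cryo-EM session + electrophysiology block + AFM scan + confocal imaging + XRD sweep + flow-cytometry panel + crystallography run uses 77 of the 81 h and totals 289.
Runner-up cryo-EM session + AFM scan + confocal imaging + Raman mapping + XRD sweep + flow-cytometry panel + crystallography run tops out at 282.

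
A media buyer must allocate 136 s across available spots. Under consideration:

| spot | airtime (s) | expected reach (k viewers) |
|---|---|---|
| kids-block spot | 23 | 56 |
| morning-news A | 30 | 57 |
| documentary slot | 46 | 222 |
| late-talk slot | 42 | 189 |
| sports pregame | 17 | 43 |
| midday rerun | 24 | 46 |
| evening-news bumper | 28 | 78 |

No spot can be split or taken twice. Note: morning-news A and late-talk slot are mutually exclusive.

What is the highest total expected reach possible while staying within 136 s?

Density check — documentary slot 4.83, late-talk slot 4.50, evening-news bumper 2.79 are the best per s.
The ratio ordering already packs tightly: documentary slot + late-talk slot + sports pregame + evening-news bumper, 133 s, 532.
The closest alternative, kids-block spot + documentary slot + late-talk slot + midday rerun, reaches only 513.

532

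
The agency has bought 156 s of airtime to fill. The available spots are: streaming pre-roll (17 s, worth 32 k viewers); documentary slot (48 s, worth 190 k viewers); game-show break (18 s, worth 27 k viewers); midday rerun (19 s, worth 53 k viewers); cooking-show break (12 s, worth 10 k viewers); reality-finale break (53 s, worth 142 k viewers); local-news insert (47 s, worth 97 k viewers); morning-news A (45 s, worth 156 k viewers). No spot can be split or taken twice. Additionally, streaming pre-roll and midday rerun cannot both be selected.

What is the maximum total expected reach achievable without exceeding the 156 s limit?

488

Documentary slot + reality-finale break + morning-news A uses 146 of the 156 s and totals 488.
The closest alternative, documentary slot + cooking-show break + local-news insert + morning-news A, reaches only 453.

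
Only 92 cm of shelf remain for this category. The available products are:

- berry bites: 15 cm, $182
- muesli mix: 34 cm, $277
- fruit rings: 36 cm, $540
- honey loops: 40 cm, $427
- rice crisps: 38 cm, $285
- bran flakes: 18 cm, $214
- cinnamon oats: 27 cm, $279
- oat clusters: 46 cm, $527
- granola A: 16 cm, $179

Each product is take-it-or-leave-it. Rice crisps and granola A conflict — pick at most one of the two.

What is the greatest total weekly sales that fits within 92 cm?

Greedy by ratio would take berry bites + fruit rings + bran flakes + granola A: 85 cm used, total 1115.
Replace bran flakes and granola A with honey loops: the trade gains 34 net, giving 1149 at 91 cm.
The closest alternative, fruit rings + honey loops + granola A, reaches only 1146.

1149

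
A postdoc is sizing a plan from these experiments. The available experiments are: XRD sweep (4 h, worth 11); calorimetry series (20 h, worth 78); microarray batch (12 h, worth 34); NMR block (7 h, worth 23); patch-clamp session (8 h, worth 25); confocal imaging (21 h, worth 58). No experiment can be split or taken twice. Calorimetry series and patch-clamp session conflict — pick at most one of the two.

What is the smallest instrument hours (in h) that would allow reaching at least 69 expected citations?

20

Need the lightest bundle worth ≥ 69.
Taking calorimetry series gives 78 (≥ 69) for 20 h.
No combination under 20 h hits 69.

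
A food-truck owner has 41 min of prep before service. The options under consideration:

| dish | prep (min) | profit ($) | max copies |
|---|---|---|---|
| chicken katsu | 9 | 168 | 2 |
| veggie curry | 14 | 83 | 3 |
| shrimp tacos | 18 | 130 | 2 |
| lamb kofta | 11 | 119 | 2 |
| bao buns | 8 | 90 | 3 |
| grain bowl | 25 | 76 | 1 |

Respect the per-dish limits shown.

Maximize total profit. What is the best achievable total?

574

Greedy by ratio would take 2×chicken katsu + 2×bao buns: 34 min used, total 516.
Replace 2×bao buns with 2×lamb kofta: the trade gains 58 net, giving 574 at 40 min.
That's the maximum — no swap from here does better than 574.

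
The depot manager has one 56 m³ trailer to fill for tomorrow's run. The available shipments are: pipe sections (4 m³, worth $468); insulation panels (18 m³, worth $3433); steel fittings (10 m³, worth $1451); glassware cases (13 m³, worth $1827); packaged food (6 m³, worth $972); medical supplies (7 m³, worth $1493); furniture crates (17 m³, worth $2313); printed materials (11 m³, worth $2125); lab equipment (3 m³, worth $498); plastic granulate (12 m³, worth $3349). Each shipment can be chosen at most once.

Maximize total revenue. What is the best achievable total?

Density check — plastic granulate 279.08, medical supplies 213.29, printed materials 193.18 are the best per m³.
Greedy by ratio would take pipe sections + insulation panels + medical supplies + printed materials + lab equipment + plastic granulate: 55 m³ used, total 11366.
The 7 m³ tied up in pipe sections and lab equipment is better spent on packaged food — total rises to 11372 (54 m³).
An exhaustive check of the 1024 subsets confirms 11372.

11372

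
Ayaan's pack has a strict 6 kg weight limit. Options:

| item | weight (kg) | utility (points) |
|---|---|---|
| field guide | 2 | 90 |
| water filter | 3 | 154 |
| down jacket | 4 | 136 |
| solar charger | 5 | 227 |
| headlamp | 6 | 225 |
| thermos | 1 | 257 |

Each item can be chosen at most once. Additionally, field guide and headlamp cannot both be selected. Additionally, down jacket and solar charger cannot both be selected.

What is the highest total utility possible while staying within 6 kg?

501

The ratio ordering already packs tightly: field guide + water filter + thermos, 6 kg, 501.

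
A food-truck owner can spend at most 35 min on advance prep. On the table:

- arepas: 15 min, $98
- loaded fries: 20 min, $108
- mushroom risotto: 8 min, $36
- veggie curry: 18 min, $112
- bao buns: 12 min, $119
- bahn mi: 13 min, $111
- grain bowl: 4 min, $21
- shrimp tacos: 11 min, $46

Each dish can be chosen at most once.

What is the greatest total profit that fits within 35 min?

266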